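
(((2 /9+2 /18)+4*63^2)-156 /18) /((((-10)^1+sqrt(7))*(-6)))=47603*sqrt(7) /1674+238015 /837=359.60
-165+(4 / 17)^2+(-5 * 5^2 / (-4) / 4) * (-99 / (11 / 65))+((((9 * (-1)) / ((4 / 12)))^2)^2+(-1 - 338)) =2433919819 / 4624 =526366.74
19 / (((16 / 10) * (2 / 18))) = 855 / 8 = 106.88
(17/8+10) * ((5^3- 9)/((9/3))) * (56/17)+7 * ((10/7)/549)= 14413982/9333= 1544.41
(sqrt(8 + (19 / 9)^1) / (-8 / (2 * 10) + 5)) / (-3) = -0.23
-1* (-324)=324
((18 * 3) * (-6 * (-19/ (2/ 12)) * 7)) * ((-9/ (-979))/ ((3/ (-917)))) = -726533.76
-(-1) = 1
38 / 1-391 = -353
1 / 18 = 0.06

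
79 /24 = 3.29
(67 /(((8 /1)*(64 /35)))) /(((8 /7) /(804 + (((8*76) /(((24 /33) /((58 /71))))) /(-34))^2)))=4838.95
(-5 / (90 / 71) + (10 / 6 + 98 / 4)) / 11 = 200 / 99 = 2.02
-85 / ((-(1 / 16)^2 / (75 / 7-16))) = -805120 / 7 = -115017.14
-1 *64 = -64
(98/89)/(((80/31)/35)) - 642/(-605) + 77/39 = 301881211/16799640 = 17.97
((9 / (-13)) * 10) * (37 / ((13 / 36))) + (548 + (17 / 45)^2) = -55168859 / 342225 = -161.21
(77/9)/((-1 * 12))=-77/108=-0.71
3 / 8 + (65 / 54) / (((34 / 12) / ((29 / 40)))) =209 / 306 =0.68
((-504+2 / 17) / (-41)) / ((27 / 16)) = 137056 / 18819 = 7.28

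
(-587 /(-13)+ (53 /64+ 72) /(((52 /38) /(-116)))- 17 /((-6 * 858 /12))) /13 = -84130547 /178464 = -471.41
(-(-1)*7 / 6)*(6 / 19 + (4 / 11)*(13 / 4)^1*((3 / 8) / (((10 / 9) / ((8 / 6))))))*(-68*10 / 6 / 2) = -140539 / 2508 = -56.04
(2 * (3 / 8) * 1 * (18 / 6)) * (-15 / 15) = -9 / 4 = -2.25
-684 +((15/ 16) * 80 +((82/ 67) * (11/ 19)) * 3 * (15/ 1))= -734667/ 1273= -577.11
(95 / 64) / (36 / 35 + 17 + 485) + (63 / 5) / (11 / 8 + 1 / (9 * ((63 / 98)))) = 46016504891 / 5650821760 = 8.14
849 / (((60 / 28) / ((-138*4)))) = -1093512 / 5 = -218702.40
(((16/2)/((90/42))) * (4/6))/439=0.01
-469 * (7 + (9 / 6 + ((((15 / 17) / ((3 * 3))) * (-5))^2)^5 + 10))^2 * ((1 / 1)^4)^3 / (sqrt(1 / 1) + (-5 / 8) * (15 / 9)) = 18198995638381546163865696029175909606122 / 4723699556917681191875375141408667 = 3852699.65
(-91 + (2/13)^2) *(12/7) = -184500/1183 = -155.96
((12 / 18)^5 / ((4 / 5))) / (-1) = -40 / 243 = -0.16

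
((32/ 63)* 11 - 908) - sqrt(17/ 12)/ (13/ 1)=-56852/ 63 - sqrt(51)/ 78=-902.50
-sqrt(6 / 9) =-sqrt(6) / 3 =-0.82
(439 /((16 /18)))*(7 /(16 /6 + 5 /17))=1410507 /1208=1167.64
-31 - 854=-885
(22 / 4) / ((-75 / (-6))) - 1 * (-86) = 2161 / 25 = 86.44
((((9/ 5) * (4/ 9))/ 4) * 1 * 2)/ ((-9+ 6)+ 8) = 2/ 25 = 0.08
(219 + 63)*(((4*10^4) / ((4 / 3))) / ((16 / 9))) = 4758750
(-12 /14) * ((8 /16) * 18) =-54 /7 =-7.71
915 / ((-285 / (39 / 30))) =-793 / 190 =-4.17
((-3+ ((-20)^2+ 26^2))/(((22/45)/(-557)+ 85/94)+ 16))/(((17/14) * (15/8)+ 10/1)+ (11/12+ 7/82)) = 34827188669280/7285370049593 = 4.78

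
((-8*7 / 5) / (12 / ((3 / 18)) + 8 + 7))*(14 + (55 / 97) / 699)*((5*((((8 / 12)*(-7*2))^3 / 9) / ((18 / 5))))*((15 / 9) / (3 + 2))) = 2917455484160 / 38702427021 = 75.38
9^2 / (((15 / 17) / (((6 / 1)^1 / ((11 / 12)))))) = 33048 / 55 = 600.87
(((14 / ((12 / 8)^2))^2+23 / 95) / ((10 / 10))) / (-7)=-299783 / 53865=-5.57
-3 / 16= -0.19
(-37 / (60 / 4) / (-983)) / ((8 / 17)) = 629 / 117960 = 0.01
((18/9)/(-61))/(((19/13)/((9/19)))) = -234/22021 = -0.01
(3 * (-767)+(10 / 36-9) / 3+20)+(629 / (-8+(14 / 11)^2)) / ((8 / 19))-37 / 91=-38216163919 / 15174432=-2518.46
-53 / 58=-0.91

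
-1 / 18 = -0.06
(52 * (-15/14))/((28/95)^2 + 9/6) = -7039500/200501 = -35.11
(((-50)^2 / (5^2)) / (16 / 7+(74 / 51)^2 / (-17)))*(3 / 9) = 515865 / 33457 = 15.42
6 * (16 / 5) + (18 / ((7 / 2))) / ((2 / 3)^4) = 6333 / 140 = 45.24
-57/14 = -4.07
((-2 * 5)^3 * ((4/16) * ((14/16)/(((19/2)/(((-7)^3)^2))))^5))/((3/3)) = -47352336533208097710339703242875/1267762688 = -37351104415220096547233.06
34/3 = 11.33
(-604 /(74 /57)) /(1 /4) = -68856 /37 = -1860.97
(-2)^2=4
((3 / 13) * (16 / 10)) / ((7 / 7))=24 / 65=0.37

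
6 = 6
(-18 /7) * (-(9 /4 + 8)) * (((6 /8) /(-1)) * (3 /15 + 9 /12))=-21033 /1120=-18.78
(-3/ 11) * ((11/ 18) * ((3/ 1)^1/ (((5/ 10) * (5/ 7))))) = -7/ 5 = -1.40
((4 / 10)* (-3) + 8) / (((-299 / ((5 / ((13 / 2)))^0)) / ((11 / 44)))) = -17 / 2990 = -0.01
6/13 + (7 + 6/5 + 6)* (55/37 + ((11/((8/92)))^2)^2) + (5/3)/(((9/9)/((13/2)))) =419765525895293/115440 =3636222504.29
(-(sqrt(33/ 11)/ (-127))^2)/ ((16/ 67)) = -201/ 258064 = -0.00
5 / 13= 0.38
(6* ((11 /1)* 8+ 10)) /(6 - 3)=196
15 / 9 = 5 / 3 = 1.67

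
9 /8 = 1.12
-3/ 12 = -0.25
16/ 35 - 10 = -334/ 35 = -9.54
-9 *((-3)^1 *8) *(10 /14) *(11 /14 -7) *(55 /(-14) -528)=174930030 /343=510000.09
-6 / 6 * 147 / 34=-147 / 34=-4.32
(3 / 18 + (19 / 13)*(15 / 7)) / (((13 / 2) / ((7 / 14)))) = 1801 / 7098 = 0.25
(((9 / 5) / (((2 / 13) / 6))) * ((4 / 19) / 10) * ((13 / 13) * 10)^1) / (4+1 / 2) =312 / 95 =3.28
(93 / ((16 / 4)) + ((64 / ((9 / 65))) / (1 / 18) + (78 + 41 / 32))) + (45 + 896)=299633 / 32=9363.53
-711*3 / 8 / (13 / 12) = -6399 / 26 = -246.12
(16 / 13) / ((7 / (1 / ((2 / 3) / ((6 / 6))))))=24 / 91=0.26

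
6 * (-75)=-450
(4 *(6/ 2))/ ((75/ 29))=116/ 25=4.64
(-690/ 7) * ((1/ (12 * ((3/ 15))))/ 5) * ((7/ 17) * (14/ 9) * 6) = -1610/ 51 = -31.57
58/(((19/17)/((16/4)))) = 3944/19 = 207.58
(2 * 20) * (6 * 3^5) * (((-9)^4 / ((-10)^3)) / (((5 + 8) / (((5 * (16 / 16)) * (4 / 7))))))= -84096.16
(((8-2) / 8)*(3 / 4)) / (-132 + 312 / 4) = -1 / 96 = -0.01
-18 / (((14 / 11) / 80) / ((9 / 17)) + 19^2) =-71280 / 1429679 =-0.05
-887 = -887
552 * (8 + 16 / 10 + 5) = 40296 / 5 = 8059.20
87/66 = 29/22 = 1.32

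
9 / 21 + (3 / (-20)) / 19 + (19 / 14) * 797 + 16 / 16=2880949 / 2660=1083.06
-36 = -36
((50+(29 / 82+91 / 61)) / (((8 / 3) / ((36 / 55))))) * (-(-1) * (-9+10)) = 7001937 / 550220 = 12.73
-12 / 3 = -4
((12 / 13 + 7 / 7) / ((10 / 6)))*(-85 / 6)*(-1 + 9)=-1700 / 13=-130.77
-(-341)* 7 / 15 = 2387 / 15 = 159.13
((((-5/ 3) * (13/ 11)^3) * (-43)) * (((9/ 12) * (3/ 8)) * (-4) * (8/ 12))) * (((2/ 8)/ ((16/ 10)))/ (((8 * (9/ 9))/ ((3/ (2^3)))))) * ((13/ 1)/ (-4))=92109225/ 43614208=2.11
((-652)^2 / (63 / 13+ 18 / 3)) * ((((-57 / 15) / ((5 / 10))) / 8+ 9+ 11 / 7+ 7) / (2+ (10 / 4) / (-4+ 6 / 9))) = 12859821104 / 24675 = 521168.03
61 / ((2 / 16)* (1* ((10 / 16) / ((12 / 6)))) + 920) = 7808 / 117765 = 0.07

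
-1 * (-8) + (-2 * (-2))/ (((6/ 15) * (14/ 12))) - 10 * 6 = -304/ 7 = -43.43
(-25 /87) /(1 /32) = -800 /87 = -9.20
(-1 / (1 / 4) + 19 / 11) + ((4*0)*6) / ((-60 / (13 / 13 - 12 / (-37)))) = -25 / 11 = -2.27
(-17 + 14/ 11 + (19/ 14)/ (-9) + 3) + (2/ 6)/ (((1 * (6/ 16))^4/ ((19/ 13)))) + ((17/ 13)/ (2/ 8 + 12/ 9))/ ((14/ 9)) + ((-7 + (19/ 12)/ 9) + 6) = 211937123/ 18486468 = 11.46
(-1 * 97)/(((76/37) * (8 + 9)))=-3589/1292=-2.78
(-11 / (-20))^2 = 121 / 400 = 0.30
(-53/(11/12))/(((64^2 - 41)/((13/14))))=-4134/312235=-0.01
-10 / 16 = -5 / 8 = -0.62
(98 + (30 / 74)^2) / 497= 134387 / 680393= 0.20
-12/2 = -6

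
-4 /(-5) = 4 /5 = 0.80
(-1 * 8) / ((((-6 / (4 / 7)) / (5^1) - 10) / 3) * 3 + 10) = 80 / 21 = 3.81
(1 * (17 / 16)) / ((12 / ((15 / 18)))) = 85 / 1152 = 0.07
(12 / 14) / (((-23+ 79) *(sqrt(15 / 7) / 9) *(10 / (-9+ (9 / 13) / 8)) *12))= -2781 *sqrt(105) / 4076800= -0.01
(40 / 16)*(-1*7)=-35 / 2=-17.50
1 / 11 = 0.09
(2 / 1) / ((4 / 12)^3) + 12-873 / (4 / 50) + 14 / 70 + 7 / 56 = -433847 / 40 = -10846.18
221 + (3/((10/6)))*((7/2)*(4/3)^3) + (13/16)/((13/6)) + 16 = 252.31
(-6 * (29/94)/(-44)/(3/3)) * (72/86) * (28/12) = 1827/22231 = 0.08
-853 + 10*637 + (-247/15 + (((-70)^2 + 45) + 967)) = 171188/15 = 11412.53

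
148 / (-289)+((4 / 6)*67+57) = 87701 / 867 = 101.15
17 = 17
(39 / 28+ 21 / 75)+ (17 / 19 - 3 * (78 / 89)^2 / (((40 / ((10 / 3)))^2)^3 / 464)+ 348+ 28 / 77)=175682968925333 / 500619873600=350.93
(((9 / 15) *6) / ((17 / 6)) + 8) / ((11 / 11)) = 788 / 85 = 9.27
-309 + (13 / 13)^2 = -308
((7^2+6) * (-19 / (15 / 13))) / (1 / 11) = -29887 / 3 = -9962.33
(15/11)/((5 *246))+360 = 324721/902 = 360.00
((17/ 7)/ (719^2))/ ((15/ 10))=34/ 10856181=0.00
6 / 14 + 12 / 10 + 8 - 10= -13 / 35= -0.37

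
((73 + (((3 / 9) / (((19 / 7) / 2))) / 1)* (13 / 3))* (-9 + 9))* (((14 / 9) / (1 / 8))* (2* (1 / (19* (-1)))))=0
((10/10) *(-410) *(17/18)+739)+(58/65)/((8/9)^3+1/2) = 361510946/1025505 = 352.52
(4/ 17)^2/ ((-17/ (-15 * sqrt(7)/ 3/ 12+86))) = -0.28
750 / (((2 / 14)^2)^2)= 1800750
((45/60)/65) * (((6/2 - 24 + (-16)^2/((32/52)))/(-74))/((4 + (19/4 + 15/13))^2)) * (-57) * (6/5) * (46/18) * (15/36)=448799/9813325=0.05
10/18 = 5/9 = 0.56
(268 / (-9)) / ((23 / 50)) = -13400 / 207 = -64.73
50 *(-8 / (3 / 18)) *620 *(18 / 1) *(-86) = 2303424000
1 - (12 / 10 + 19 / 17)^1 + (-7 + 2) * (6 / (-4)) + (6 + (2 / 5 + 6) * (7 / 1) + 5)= 10537 / 170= 61.98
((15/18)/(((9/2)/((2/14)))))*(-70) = -50/27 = -1.85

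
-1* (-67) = 67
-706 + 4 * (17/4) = -689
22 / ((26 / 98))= 1078 / 13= 82.92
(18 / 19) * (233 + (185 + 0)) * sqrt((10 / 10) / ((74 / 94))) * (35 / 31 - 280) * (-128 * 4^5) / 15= 29914300416 * sqrt(1739) / 1147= 1087590045.37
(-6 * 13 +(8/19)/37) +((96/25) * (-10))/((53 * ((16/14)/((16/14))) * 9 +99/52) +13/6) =-20593690366/263790205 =-78.07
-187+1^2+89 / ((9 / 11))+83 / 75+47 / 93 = -527381 / 6975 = -75.61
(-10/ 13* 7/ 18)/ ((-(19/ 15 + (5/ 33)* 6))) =0.14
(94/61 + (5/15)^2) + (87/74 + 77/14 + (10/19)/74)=3216823/385947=8.33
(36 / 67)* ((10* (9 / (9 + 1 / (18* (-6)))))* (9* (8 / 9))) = 2799360 / 65057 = 43.03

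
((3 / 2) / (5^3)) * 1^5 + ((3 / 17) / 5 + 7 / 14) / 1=1163 / 2125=0.55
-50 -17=-67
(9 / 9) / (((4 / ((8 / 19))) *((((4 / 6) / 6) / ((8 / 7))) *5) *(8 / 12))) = 216 / 665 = 0.32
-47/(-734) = 47/734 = 0.06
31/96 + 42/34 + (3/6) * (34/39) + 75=1633507/21216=76.99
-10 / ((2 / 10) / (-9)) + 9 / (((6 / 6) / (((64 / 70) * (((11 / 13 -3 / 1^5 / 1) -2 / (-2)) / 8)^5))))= 1197641333925 / 2661428224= 450.00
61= 61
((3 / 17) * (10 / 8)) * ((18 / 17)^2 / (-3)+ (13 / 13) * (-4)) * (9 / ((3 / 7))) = -20.26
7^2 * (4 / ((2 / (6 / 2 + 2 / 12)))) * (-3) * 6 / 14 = -399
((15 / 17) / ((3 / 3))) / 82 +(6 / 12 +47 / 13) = 37387 / 9061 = 4.13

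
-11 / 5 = -2.20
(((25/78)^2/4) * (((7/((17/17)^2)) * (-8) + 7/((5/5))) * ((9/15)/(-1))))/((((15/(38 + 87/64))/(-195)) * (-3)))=15428875/119808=128.78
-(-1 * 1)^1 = 1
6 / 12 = 0.50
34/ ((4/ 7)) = 59.50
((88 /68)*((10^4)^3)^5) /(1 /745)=16390000000000000000000000000000000000000000000000000000000000000 /17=964117647058823529411764700000000000000000000000000000000000000.00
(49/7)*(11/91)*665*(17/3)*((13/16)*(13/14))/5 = 46189/96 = 481.14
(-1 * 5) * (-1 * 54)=270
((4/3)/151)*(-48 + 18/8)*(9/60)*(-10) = 183/302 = 0.61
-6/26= -3/13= -0.23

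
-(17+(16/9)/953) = -145825/8577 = -17.00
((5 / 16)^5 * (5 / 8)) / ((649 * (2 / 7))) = 0.00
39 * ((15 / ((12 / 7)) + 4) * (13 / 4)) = 25857 / 16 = 1616.06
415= 415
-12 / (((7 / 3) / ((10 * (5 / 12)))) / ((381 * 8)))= -457200 / 7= -65314.29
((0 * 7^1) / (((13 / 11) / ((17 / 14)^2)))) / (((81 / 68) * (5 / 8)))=0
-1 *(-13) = 13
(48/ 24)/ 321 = 2/ 321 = 0.01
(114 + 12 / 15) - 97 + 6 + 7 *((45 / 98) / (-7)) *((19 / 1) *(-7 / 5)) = 2521 / 70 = 36.01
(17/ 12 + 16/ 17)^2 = 231361/ 41616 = 5.56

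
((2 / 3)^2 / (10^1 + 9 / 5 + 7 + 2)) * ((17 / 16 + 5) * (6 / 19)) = 485 / 11856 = 0.04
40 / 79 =0.51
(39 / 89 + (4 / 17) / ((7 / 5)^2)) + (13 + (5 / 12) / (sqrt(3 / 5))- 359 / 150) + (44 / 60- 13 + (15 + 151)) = 5 * sqrt(15) / 36 + 611253079 / 3706850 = 165.44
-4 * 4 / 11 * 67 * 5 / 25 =-1072 / 55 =-19.49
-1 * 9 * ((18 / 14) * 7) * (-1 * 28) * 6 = 13608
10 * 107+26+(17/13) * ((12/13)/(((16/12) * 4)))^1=741049/676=1096.23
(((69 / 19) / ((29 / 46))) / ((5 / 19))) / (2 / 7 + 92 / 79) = 877611 / 58145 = 15.09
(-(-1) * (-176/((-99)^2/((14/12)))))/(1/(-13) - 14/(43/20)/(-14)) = -4472/82863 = -0.05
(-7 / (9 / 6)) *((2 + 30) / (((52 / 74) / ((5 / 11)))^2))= -3833200 / 61347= -62.48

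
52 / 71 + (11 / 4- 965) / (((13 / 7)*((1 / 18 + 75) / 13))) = -2439439 / 27406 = -89.01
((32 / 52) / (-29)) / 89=-8 / 33553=-0.00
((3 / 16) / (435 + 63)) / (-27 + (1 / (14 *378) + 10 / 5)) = -1323 / 87846536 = -0.00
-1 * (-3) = 3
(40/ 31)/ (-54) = -20/ 837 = -0.02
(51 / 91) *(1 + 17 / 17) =102 / 91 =1.12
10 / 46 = 5 / 23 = 0.22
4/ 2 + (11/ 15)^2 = 571/ 225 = 2.54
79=79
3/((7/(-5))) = -15/7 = -2.14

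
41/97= 0.42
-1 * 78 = -78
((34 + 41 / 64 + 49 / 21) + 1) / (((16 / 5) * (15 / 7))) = 51037 / 9216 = 5.54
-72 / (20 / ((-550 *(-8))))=-15840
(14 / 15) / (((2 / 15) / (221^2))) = 341887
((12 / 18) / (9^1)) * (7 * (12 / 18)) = 28 / 81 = 0.35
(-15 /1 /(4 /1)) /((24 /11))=-1.72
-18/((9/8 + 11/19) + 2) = -2736/563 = -4.86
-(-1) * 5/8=5/8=0.62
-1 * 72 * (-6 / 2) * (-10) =-2160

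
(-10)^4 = 10000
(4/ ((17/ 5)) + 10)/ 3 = 3.73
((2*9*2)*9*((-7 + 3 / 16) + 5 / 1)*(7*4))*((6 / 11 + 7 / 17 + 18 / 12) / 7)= -2158731 / 374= -5772.01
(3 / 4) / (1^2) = 3 / 4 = 0.75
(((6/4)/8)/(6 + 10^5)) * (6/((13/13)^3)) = 0.00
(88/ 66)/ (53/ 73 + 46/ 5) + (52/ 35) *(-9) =-5035592/ 380415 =-13.24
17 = 17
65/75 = 13/15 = 0.87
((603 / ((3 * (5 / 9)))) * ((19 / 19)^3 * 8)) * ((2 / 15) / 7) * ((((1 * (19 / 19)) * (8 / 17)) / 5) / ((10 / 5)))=38592 / 14875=2.59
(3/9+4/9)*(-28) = -196/9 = -21.78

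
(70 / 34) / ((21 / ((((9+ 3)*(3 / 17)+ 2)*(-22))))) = -7700 / 867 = -8.88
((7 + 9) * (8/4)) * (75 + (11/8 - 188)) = -3572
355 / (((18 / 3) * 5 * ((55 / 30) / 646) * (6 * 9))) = 22933 / 297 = 77.22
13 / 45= 0.29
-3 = -3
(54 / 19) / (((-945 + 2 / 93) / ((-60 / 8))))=37665 / 1669777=0.02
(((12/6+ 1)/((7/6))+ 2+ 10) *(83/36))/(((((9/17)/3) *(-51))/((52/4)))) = -48.53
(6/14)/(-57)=-1/133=-0.01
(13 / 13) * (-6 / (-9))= 2 / 3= 0.67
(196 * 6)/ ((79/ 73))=85848/ 79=1086.68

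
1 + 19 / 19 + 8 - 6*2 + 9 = 7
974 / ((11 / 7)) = 6818 / 11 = 619.82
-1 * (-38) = 38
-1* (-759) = 759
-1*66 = -66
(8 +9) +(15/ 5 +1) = 21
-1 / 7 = -0.14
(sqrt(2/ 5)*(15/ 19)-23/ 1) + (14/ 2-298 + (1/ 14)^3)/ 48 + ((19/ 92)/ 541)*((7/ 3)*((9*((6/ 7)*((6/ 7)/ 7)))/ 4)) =-47629953661/ 1638892416 + 3*sqrt(10)/ 19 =-28.56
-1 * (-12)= 12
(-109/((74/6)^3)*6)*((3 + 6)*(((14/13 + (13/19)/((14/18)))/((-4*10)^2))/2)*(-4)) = 268816563/35031614800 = 0.01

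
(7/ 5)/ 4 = 7/ 20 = 0.35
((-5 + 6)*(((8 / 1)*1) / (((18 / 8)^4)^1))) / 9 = 2048 / 59049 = 0.03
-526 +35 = -491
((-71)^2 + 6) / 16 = 5047 / 16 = 315.44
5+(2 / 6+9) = 14.33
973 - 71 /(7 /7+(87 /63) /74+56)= 86104277 /88607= 971.75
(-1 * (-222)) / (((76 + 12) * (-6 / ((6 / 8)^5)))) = -8991 / 90112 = -0.10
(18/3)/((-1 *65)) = -6/65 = -0.09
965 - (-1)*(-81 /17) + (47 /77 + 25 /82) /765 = 4638143899 /4830210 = 960.24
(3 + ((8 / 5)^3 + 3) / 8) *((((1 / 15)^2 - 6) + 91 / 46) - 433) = -1698.69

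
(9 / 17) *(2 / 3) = 6 / 17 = 0.35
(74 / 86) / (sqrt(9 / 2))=37*sqrt(2) / 129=0.41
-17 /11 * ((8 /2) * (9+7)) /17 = -64 /11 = -5.82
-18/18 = -1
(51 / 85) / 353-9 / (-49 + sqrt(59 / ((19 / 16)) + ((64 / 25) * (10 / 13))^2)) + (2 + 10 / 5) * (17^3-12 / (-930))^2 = 7020 * sqrt(567321) / 188440579 + 154300855289722297457532 / 1598131573397675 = 96550783.37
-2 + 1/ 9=-17/ 9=-1.89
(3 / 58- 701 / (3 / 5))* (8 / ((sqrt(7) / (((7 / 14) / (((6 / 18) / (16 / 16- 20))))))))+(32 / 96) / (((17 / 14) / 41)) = 100688.97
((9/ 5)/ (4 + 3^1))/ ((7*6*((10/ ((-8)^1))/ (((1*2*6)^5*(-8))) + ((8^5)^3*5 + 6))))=11943936/ 343195908883854878639305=0.00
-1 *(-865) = 865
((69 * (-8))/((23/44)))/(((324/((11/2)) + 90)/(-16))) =30976/273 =113.47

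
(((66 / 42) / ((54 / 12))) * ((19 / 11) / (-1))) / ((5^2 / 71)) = -2698 / 1575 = -1.71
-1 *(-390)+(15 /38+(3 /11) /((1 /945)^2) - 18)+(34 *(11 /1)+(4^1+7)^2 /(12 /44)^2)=925171525 /3762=245925.45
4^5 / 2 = 512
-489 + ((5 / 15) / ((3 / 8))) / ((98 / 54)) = -488.51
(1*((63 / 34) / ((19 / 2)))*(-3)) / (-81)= 7 / 969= 0.01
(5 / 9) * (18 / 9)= 10 / 9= 1.11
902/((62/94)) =1367.55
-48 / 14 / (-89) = 24 / 623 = 0.04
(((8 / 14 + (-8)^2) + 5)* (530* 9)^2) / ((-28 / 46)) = -2600563601.02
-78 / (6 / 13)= -169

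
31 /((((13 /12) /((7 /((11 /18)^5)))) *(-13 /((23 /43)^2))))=-2602910153088 /50325377531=-51.72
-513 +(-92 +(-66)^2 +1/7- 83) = 25677/7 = 3668.14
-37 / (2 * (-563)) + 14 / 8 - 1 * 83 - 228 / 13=-98.76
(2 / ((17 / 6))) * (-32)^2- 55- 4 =11285 / 17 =663.82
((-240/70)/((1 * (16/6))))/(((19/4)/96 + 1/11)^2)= -160579584/2461543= -65.24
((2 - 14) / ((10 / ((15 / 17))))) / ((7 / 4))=-72 / 119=-0.61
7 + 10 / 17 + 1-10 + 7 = 95 / 17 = 5.59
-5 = -5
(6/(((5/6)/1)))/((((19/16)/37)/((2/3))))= 14208/95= 149.56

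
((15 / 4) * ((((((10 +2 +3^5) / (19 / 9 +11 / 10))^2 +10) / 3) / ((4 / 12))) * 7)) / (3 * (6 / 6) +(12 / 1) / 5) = 159721625 / 5202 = 30703.89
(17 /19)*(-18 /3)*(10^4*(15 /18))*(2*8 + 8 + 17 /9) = -198050000 /171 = -1158187.13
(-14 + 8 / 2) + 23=13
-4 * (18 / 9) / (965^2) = -8 / 931225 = -0.00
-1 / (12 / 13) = -13 / 12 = -1.08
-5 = -5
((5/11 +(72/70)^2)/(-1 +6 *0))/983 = -20381/13245925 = -0.00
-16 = -16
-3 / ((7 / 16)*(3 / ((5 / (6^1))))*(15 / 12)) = -32 / 21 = -1.52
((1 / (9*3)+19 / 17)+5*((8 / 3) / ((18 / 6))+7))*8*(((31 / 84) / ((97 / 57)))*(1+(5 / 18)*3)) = 120736165 / 934983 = 129.13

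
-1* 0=0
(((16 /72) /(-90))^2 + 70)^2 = 131830606026001 /26904200625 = 4900.00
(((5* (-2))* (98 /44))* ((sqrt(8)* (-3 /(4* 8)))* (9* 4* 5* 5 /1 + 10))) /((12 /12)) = 334425* sqrt(2) /88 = 5374.41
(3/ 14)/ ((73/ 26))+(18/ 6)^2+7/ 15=73147/ 7665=9.54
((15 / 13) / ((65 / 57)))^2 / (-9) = -3249 / 28561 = -0.11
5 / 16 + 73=1173 / 16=73.31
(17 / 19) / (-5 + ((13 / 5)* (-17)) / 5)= -0.06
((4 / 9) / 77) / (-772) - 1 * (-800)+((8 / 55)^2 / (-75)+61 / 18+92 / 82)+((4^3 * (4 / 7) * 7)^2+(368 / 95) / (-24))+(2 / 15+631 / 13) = 412144075269446519 / 6208015563750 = 66389.02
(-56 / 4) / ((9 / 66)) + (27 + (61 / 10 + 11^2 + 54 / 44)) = 8689 / 165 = 52.66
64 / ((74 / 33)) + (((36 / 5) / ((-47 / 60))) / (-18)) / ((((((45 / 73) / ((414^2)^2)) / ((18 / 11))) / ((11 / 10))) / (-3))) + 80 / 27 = -154248947429099504 / 1173825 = -131407107046.71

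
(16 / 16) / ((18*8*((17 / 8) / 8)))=4 / 153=0.03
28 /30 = 0.93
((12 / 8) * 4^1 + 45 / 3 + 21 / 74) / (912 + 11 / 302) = 47565 / 2038219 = 0.02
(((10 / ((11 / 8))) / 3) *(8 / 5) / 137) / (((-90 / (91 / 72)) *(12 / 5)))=-0.00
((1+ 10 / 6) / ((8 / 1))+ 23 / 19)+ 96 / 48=202 / 57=3.54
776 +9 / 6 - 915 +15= -245 / 2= -122.50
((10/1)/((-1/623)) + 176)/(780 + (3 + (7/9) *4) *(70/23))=-626589/82655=-7.58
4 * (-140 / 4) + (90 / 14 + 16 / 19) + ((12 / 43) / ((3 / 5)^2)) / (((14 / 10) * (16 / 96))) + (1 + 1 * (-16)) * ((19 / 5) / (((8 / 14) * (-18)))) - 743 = -118982477 / 137256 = -866.87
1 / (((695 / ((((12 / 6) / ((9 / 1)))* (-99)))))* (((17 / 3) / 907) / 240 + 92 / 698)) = -1002808224 / 4176362447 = -0.24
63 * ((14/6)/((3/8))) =392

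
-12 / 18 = -2 / 3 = -0.67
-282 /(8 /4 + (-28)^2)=-47 /131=-0.36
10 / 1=10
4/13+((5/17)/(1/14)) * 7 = 6438/221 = 29.13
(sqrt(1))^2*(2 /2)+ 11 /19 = 30 /19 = 1.58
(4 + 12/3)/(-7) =-8/7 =-1.14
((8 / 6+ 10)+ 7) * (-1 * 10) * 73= -40150 / 3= -13383.33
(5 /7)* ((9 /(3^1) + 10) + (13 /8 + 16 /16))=625 /56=11.16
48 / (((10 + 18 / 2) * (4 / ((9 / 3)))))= 36 / 19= 1.89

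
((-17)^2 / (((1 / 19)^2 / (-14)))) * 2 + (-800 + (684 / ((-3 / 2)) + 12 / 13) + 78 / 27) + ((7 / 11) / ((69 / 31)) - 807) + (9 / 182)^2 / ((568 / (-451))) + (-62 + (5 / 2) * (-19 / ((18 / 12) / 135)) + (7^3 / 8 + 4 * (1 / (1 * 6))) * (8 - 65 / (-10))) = -125393026677703501 / 42840461664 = -2926976.55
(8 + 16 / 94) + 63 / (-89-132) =81903 / 10387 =7.89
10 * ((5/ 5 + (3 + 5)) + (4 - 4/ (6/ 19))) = 10/ 3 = 3.33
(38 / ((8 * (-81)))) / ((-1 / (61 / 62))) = 1159 / 20088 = 0.06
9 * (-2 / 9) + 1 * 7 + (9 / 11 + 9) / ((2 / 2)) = 163 / 11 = 14.82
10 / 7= 1.43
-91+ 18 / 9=-89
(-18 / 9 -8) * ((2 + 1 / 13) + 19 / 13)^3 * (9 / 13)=-8760240 / 28561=-306.72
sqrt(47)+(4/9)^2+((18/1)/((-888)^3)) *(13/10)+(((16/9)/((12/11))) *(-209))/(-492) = 127726600003/143546549760+sqrt(47) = 7.75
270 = 270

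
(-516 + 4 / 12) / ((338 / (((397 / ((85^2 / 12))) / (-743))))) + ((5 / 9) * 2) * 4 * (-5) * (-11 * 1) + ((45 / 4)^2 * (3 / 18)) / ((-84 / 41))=234.15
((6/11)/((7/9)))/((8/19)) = 513/308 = 1.67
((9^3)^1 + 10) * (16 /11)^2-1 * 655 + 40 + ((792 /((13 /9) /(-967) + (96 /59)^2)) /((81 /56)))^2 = 34033162344525298962281 /777531638866227025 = 43770.77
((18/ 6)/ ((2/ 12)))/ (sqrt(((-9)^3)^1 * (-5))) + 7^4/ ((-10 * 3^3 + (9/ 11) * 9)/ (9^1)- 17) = -51.69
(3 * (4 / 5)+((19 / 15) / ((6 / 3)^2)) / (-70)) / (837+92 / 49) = 70427 / 24663000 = 0.00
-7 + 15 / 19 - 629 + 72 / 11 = -131391 / 209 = -628.67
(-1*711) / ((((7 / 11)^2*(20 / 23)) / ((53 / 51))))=-34957263 / 16660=-2098.28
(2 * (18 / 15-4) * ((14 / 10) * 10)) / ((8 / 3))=-147 / 5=-29.40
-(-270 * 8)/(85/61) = 26352/17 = 1550.12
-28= -28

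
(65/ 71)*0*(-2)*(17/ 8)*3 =0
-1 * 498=-498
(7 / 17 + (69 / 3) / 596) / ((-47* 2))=-4563 / 952408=-0.00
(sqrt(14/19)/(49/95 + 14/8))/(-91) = -20*sqrt(266)/78351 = -0.00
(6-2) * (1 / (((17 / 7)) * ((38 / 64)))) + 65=21891 / 323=67.77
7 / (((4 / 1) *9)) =0.19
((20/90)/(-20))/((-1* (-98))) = -1/8820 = -0.00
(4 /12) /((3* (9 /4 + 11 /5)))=0.02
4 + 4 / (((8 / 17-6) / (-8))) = 460 / 47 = 9.79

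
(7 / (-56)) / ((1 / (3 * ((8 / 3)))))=-1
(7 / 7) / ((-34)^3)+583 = 22914231 / 39304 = 583.00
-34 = -34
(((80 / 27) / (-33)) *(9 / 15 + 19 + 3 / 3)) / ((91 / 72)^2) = -105472 / 91091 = -1.16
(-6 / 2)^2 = 9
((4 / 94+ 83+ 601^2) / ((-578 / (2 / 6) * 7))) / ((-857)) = 8490175 / 244453251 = 0.03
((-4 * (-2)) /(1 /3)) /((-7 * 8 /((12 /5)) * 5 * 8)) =-9 /350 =-0.03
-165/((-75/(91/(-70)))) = -143/50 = -2.86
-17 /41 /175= -17 /7175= -0.00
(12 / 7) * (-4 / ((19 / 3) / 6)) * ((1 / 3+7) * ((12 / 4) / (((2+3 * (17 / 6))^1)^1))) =-13.61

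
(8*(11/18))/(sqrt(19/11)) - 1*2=-2 + 44*sqrt(209)/171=1.72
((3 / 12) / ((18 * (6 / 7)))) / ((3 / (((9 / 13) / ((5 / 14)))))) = 0.01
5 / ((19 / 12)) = 60 / 19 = 3.16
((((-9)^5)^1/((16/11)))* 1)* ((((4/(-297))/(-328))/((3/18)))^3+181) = -61277461397100/8339441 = -7347909.94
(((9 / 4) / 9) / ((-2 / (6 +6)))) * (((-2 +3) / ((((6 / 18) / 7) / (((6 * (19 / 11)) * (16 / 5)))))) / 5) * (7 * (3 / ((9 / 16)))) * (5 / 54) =-119168 / 165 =-722.23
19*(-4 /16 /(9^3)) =-19 /2916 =-0.01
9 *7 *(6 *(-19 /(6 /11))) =-13167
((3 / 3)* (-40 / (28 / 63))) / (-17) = 90 / 17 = 5.29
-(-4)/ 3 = 4/ 3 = 1.33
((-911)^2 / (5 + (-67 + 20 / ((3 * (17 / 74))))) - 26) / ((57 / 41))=-18119.18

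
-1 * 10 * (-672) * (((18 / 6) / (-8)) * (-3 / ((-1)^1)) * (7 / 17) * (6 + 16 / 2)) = -740880 / 17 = -43581.18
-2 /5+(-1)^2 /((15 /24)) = 1.20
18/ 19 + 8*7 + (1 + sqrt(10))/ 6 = sqrt(10)/ 6 + 6511/ 114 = 57.64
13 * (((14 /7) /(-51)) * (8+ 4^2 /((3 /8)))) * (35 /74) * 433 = -29946280 /5661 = -5289.93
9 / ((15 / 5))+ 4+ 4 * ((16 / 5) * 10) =135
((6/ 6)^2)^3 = 1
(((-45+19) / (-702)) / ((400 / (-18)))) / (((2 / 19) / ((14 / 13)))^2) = -17689 / 101400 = -0.17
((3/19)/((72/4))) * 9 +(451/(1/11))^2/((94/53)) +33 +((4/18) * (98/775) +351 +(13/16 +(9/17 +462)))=23511349990032391/1694199600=13877556.10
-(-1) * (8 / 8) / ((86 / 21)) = 21 / 86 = 0.24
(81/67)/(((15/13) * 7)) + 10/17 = 29417/39865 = 0.74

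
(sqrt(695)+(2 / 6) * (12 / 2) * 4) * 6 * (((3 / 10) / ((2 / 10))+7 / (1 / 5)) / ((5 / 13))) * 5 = 97831.04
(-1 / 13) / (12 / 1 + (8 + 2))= -1 / 286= -0.00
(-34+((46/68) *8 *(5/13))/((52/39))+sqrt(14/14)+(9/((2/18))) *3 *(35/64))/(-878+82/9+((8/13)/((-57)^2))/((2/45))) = -0.12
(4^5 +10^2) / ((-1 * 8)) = -281 / 2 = -140.50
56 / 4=14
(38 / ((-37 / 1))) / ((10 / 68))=-1292 / 185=-6.98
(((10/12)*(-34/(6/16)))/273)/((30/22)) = -1496/7371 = -0.20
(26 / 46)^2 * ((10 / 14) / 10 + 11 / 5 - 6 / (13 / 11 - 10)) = 3387267 / 3591910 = 0.94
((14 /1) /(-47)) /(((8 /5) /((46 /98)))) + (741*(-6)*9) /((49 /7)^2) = -7523437 /9212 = -816.70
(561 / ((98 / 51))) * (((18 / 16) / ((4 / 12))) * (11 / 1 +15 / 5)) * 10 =137945.89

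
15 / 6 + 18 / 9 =9 / 2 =4.50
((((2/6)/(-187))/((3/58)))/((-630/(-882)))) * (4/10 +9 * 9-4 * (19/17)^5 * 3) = -174302238754/59740483275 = -2.92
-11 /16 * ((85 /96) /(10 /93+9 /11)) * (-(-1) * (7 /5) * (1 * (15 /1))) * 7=-46868745 /484864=-96.66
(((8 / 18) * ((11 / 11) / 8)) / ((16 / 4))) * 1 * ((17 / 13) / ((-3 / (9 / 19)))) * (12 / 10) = -17 / 4940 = -0.00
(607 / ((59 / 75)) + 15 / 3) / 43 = 45820 / 2537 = 18.06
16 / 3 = 5.33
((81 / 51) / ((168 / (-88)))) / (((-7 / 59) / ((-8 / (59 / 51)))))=-2376 / 49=-48.49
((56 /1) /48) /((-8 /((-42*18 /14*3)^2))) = -15309 /4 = -3827.25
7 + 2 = 9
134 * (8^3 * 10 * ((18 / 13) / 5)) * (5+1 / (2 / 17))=33343488 / 13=2564883.69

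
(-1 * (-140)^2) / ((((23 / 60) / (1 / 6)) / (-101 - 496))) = 117012000 / 23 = 5087478.26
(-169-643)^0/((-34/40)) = -20/17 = -1.18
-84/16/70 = -3/40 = -0.08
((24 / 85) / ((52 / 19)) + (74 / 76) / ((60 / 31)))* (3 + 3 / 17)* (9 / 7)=24743151 / 9993620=2.48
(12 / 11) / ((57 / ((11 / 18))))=2 / 171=0.01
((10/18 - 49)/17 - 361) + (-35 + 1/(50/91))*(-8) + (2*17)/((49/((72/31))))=-562413823/5810175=-96.80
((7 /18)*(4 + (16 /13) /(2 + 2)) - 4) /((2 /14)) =-1904 /117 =-16.27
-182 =-182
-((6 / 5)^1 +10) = -56 / 5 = -11.20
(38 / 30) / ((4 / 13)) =247 / 60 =4.12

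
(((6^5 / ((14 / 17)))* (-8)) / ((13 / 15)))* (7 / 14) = -43579.78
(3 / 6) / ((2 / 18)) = 4.50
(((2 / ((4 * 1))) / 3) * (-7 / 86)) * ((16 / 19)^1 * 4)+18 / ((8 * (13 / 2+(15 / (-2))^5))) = -85203176 / 1860718317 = -0.05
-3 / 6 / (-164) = 1 / 328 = 0.00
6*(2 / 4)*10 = 30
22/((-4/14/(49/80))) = -3773/80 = -47.16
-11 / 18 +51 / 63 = 25 / 126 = 0.20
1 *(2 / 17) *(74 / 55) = 148 / 935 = 0.16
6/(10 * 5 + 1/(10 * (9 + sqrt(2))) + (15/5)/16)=3840 * sqrt(2)/1274075999 + 152283360/1274075999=0.12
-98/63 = -1.56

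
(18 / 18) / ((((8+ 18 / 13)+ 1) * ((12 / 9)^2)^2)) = 39 / 1280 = 0.03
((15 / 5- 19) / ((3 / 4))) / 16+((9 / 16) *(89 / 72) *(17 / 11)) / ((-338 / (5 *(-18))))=-747553 / 713856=-1.05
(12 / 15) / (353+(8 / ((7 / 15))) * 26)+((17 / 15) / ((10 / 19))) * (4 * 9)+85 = 22716373 / 139775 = 162.52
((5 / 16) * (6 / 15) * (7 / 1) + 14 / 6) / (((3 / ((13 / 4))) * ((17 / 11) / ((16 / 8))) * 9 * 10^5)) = 11011 / 2203200000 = 0.00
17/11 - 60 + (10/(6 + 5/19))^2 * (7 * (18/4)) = 486161/22253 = 21.85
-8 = -8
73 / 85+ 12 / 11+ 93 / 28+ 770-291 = 484.27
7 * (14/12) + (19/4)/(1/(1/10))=1037/120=8.64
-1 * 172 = -172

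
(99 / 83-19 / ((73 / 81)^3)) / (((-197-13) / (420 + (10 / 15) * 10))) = 11371659008 / 226018877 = 50.31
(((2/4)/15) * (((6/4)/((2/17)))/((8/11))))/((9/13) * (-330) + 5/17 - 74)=-41327/21369280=-0.00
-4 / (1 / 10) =-40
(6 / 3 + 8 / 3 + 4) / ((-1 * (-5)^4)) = -26 / 1875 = -0.01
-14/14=-1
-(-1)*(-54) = -54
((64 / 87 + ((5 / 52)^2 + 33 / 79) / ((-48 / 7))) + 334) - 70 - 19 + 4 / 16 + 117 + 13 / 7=759281256101 / 2081474304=364.78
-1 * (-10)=10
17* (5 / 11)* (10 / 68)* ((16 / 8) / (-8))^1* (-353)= 8825 / 88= 100.28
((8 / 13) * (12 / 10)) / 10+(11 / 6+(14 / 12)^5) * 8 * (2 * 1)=10107139 / 157950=63.99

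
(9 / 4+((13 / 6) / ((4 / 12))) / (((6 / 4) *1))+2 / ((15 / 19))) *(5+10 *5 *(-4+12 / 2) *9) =99007 / 12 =8250.58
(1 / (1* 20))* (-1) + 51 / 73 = 947 / 1460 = 0.65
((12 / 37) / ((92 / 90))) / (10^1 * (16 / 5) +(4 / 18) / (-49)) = 11907 / 1200761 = 0.01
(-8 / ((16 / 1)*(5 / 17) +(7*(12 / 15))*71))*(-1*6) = 1020 / 8549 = 0.12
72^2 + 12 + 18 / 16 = 5197.12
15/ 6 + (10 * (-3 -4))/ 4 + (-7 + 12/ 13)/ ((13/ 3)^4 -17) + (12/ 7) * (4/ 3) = -31496681/ 2473744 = -12.73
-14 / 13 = -1.08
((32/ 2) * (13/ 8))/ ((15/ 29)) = 754/ 15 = 50.27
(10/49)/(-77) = -10/3773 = -0.00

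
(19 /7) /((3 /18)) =114 /7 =16.29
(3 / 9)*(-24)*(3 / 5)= -24 / 5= -4.80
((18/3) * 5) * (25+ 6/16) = 3045/4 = 761.25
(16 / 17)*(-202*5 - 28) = -16608 / 17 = -976.94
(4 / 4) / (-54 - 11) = -1 / 65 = -0.02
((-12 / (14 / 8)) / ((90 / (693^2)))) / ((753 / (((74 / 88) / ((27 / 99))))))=-188034 / 1255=-149.83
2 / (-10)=-1 / 5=-0.20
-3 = -3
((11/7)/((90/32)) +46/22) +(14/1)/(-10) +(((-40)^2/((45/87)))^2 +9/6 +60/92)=305031481243/31878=9568714.51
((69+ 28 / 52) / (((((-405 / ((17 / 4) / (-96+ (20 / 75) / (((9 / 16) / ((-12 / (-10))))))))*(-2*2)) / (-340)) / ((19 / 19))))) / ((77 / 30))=4082125 / 16120104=0.25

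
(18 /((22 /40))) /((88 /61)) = 2745 /121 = 22.69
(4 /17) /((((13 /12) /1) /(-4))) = -192 /221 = -0.87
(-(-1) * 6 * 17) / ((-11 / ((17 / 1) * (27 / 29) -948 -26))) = 2834274 / 319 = 8884.87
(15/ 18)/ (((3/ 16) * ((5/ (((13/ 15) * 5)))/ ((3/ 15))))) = 104/ 135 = 0.77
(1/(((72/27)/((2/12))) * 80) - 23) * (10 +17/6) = -755601/2560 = -295.16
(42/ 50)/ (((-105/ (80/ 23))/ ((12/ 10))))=-0.03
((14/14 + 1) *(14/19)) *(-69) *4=-7728/19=-406.74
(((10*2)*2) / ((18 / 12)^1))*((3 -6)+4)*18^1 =480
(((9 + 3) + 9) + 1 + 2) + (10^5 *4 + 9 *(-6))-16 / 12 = 1199906 / 3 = 399968.67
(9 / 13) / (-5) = -9 / 65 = -0.14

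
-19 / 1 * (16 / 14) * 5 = -760 / 7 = -108.57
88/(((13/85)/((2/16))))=935/13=71.92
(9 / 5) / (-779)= -9 / 3895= -0.00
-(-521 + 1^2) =520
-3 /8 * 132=-99 /2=-49.50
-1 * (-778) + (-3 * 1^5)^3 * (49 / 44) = 32909 / 44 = 747.93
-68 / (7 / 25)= -1700 / 7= -242.86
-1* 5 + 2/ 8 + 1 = -15/ 4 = -3.75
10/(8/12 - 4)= -3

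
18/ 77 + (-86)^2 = 569510/ 77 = 7396.23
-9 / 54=-1 / 6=-0.17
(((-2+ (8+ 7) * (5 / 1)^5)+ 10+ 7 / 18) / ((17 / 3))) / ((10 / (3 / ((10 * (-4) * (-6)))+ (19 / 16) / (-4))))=-76794991 / 326400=-235.28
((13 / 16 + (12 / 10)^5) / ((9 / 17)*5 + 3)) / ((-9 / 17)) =-47696849 / 43200000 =-1.10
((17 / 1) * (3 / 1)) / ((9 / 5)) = 85 / 3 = 28.33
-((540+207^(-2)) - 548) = 342791/42849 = 8.00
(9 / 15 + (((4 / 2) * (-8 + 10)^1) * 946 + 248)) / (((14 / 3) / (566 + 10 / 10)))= 4899609 / 10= 489960.90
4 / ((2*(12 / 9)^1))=3 / 2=1.50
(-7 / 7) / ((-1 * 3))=0.33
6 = 6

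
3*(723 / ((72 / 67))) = 16147 / 8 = 2018.38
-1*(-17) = 17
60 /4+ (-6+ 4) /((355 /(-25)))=1075 /71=15.14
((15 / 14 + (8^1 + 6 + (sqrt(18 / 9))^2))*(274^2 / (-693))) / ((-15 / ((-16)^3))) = -36747599872 / 72765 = -505017.52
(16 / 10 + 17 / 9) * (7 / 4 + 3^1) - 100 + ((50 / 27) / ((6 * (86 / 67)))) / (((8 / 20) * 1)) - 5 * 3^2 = -2226101 / 17415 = -127.83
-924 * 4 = -3696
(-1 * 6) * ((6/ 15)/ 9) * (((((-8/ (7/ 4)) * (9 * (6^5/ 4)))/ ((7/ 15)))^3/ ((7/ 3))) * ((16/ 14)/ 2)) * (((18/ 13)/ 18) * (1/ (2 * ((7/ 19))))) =18005849085622144204800/ 524596891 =34323209676860.52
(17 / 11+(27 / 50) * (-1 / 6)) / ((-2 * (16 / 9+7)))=-14409 / 173800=-0.08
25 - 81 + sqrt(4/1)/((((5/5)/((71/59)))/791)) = 109018/59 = 1847.76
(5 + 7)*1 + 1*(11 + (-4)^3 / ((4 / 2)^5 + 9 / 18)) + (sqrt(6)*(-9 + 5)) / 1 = 1367 / 65 -4*sqrt(6) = 11.23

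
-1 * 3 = -3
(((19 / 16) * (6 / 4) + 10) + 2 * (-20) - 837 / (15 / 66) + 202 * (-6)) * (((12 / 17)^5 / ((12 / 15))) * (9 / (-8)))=1722662721 / 1419857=1213.26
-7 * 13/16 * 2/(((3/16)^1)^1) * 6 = -364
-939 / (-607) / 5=939 / 3035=0.31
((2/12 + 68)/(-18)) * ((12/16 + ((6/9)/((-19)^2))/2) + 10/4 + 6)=-16390675/467856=-35.03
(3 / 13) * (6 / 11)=18 / 143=0.13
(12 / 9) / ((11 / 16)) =64 / 33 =1.94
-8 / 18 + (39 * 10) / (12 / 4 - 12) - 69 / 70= -28201 / 630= -44.76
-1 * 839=-839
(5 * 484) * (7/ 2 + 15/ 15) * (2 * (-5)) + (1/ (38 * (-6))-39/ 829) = -20583416521/ 189012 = -108900.05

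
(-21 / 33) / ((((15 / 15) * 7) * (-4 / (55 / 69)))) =0.02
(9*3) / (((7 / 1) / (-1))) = -27 / 7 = -3.86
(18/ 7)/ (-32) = -9/ 112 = -0.08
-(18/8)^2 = -81/16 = -5.06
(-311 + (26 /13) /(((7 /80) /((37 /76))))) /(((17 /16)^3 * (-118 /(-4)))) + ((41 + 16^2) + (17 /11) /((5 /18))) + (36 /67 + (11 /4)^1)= 168987310758933 /568261064140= 297.38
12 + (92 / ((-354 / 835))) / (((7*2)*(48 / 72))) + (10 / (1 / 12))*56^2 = 310831027 / 826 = 376308.75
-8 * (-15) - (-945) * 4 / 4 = 1065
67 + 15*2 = 97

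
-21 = -21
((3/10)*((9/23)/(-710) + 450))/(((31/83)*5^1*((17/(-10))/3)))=-127.57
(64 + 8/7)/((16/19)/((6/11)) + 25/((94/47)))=51984/11207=4.64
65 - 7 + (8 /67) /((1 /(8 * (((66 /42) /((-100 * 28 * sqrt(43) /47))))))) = 58 - 2068 * sqrt(43) /3529225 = 58.00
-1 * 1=-1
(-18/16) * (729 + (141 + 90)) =-1080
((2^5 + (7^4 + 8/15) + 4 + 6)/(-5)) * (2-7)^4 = -305441.67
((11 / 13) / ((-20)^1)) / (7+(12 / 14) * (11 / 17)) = -1309 / 233740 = -0.01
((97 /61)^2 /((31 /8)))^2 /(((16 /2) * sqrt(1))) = 708234248 /13305853201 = 0.05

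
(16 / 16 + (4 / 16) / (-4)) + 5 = 95 / 16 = 5.94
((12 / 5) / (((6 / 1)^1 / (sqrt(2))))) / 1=0.57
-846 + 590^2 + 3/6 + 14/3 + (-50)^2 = 2098555/6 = 349759.17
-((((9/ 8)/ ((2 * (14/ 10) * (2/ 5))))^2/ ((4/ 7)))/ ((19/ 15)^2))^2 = -129746337890625/ 107134754750464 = -1.21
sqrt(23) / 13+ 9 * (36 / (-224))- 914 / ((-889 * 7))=-64697 / 49784+ sqrt(23) / 13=-0.93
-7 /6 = -1.17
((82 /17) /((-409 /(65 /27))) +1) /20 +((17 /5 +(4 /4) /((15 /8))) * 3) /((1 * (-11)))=-8459621 /8260164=-1.02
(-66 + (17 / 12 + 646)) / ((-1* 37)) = -6977 / 444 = -15.71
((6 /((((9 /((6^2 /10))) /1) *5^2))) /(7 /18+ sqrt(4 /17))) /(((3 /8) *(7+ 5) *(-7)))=816 /57875-1728 *sqrt(17) /405125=-0.00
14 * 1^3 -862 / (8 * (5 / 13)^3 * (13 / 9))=-648551 / 500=-1297.10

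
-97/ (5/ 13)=-1261/ 5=-252.20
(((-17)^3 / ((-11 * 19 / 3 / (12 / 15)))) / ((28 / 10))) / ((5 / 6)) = 176868 / 7315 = 24.18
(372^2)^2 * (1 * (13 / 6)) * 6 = 248951708928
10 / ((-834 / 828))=-1380 / 139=-9.93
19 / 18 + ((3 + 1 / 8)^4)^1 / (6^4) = 5993953 / 5308416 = 1.13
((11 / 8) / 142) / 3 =11 / 3408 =0.00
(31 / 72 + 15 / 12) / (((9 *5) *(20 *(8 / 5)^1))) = 121 / 103680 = 0.00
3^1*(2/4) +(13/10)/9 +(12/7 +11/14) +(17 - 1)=1813/90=20.14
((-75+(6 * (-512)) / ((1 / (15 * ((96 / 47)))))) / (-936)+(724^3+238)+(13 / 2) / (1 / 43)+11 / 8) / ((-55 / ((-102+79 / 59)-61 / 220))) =280431080718322141 / 402639600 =696481619.59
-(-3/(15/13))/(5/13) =169/25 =6.76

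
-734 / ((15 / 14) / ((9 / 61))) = -30828 / 305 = -101.08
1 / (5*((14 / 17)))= 17 / 70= 0.24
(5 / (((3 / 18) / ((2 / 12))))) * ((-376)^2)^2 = 99935866880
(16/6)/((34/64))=256/51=5.02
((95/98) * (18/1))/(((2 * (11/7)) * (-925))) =-171/28490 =-0.01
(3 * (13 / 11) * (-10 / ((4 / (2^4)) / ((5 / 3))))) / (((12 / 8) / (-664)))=3452800 / 33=104630.30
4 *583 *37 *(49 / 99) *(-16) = -6149696 / 9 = -683299.56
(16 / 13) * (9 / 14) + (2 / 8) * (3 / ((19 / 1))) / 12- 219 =-6036437 / 27664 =-218.21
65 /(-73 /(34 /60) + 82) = -1105 /796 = -1.39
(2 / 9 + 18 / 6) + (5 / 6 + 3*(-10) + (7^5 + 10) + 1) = 302257 / 18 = 16792.06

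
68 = 68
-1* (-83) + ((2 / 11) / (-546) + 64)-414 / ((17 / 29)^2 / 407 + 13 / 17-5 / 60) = -5060191274312 / 11004112119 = -459.85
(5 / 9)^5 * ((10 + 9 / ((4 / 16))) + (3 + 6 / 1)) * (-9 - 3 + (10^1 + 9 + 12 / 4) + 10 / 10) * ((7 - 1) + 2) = 15125000 / 59049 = 256.14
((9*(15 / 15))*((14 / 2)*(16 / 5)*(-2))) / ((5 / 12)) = -24192 / 25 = -967.68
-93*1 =-93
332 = 332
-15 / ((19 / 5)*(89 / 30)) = -2250 / 1691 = -1.33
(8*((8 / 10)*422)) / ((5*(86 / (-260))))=-351104 / 215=-1633.04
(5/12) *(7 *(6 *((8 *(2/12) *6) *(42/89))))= 5880/89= 66.07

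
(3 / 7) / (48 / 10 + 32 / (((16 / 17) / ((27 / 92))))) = 230 / 7931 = 0.03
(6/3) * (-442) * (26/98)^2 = -149396/2401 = -62.22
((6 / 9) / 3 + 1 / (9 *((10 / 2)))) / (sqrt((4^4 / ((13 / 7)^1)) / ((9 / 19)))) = 11 *sqrt(1729) / 31920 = 0.01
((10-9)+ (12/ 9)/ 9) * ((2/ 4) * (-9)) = -31/ 6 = -5.17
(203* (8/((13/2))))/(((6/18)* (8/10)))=12180/13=936.92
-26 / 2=-13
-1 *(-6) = 6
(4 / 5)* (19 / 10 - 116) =-2282 / 25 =-91.28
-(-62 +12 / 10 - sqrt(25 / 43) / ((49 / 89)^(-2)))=12005 *sqrt(43) / 340603 +304 / 5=61.03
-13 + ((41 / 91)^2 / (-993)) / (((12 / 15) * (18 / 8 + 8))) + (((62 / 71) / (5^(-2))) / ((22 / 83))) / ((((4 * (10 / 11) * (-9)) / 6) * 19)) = -204031177193 / 14790495356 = -13.79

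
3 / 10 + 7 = 73 / 10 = 7.30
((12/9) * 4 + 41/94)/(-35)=-1627/9870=-0.16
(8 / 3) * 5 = 40 / 3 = 13.33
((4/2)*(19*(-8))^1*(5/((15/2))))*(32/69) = -19456/207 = -93.99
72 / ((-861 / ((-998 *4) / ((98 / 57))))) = 194.16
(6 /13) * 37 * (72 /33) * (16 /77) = 85248 /11011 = 7.74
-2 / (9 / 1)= -2 / 9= -0.22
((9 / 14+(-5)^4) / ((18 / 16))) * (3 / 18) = 17518 / 189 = 92.69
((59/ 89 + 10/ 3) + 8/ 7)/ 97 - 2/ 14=-0.09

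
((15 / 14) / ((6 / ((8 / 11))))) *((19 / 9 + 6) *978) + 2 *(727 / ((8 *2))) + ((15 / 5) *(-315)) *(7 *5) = -59050823 / 1848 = -31953.91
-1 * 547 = -547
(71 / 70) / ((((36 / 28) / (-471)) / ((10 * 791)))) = -8817277 / 3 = -2939092.33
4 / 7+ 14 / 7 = 2.57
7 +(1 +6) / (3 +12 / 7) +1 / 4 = 1153 / 132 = 8.73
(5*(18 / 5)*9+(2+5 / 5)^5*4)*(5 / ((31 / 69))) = 391230 / 31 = 12620.32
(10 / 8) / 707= 5 / 2828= 0.00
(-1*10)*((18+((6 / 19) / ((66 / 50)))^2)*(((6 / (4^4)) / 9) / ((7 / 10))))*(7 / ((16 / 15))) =-49297375 / 11182336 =-4.41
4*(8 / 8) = 4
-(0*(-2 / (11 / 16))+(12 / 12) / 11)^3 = -1 / 1331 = -0.00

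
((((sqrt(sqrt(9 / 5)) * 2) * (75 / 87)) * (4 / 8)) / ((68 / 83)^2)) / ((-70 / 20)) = -34445 * sqrt(3) * 5^(3 / 4) / 469336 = -0.43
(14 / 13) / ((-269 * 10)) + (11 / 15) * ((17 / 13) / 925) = 30878 / 48520875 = 0.00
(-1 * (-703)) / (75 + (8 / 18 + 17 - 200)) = -6327 / 968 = -6.54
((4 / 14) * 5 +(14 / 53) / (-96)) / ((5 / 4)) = 25391 / 22260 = 1.14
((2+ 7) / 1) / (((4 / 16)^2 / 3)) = 432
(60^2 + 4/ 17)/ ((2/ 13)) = 397826/ 17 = 23401.53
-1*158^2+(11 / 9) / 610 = -137052349 / 5490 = -24964.00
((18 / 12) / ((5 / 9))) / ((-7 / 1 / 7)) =-27 / 10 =-2.70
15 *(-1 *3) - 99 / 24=-393 / 8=-49.12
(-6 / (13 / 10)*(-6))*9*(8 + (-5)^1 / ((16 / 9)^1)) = 33615 / 26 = 1292.88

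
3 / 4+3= 15 / 4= 3.75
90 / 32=45 / 16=2.81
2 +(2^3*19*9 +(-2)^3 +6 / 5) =6816 / 5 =1363.20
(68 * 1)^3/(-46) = -157216/23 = -6835.48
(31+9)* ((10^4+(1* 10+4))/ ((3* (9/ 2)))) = 29671.11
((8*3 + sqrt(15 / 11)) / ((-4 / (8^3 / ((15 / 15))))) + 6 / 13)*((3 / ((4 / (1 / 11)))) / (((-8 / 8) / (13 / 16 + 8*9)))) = 6990*sqrt(165) / 121 + 6343425 / 416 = 15990.67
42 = 42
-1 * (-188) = 188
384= 384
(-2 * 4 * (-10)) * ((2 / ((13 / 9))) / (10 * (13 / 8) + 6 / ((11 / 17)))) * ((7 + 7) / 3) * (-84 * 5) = -124185600 / 14599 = -8506.45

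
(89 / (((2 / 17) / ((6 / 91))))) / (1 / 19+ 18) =86241 / 31213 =2.76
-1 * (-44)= 44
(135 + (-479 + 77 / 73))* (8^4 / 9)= -34181120 / 219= -156078.17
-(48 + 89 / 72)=-3545 / 72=-49.24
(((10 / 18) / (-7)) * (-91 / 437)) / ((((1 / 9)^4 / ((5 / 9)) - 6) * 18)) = -2925 / 19113506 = -0.00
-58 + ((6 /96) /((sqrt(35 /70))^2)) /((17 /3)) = -57.98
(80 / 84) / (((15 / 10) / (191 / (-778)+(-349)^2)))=1895219740 / 24507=77333.81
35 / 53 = 0.66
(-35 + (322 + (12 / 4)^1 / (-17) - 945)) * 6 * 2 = -134268 / 17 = -7898.12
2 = 2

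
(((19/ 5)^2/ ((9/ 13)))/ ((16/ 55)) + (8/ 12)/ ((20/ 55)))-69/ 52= 675839/ 9360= 72.21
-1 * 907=-907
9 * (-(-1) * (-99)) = -891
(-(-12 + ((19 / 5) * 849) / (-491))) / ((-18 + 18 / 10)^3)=-0.00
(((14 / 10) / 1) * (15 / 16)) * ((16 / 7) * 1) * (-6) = -18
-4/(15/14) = -56/15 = -3.73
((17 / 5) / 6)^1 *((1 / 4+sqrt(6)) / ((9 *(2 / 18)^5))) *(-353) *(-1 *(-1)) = -13124187 *sqrt(6) / 10 - 13124187 / 40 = -3542860.82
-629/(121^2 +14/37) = -23273/541731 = -0.04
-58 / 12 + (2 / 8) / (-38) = -2207 / 456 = -4.84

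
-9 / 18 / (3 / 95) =-95 / 6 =-15.83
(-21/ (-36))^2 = 49/ 144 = 0.34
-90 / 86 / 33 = -15 / 473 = -0.03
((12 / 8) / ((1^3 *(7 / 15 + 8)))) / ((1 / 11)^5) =7247295 / 254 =28532.66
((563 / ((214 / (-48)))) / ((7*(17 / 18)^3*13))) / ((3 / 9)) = -236405952 / 47837881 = -4.94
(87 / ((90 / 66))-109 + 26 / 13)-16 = -296 / 5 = -59.20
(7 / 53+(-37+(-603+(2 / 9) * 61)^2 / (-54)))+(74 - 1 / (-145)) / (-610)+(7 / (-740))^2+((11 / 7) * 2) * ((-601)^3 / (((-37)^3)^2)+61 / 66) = -9528516194826859142480807 / 1473061440202454566800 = -6468.51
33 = 33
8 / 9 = 0.89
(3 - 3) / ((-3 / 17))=0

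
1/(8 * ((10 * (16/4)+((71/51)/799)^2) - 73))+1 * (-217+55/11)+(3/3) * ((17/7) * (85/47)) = -29942323669909937/144222724554944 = -207.61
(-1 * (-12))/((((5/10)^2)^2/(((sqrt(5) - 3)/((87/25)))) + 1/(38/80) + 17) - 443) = -0.03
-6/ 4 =-3/ 2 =-1.50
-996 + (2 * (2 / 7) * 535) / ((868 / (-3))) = -1514529 / 1519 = -997.06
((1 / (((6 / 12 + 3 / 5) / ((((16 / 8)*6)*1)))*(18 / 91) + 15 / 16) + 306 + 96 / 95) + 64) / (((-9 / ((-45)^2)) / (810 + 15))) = -1014329340750 / 14687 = -69063072.16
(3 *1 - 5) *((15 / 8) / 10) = -3 / 8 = -0.38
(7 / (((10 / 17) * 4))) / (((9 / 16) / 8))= 1904 / 45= 42.31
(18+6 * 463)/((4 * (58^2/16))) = 3.32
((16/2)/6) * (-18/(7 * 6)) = -4/7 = -0.57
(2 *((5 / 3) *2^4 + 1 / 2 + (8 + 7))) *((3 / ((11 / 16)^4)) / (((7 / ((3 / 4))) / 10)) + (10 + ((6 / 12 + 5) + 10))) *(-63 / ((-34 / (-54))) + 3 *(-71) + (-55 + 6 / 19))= -1237039.43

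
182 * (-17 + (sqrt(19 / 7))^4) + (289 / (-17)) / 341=-4184871 / 2387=-1753.19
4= 4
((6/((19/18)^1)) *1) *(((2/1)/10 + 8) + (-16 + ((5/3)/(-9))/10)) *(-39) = 164658/95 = 1733.24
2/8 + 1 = 5/4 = 1.25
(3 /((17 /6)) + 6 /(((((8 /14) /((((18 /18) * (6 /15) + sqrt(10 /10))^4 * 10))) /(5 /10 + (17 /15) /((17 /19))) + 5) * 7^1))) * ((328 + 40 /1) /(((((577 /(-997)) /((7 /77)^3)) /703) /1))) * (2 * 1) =-48121191316116096 /58246464920545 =-826.17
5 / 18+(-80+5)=-1345 / 18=-74.72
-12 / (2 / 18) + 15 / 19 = -2037 / 19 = -107.21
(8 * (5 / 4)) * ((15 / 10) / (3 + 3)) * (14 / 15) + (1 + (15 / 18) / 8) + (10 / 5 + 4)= 151 / 16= 9.44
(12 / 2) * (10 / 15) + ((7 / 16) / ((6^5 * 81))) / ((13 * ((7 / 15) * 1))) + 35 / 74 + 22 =42774780857 / 1615790592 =26.47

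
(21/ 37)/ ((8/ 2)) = 21/ 148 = 0.14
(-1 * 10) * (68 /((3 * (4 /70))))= -11900 /3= -3966.67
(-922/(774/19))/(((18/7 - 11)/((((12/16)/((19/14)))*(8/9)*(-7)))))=-632492/68499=-9.23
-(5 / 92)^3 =-125 / 778688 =-0.00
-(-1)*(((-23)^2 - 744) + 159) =-56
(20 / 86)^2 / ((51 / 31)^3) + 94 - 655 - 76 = -156235093163 / 245271699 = -636.99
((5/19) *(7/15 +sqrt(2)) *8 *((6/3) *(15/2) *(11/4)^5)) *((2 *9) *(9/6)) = 152193195/2432 +326128275 *sqrt(2)/2432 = 252223.78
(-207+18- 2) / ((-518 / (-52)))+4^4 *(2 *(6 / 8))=94490 / 259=364.83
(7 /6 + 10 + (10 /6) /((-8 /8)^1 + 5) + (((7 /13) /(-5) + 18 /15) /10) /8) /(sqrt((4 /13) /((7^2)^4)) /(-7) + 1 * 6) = 3040604791 * sqrt(13) /1031147648918400 + 51103444722337 /26439683305600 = 1.93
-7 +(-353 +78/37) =-13242/37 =-357.89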